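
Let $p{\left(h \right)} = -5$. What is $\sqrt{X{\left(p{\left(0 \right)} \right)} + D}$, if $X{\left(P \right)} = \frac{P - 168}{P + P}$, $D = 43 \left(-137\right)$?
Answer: $\frac{i \sqrt{587370}}{10} \approx 76.64 i$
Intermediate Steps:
$D = -5891$
$X{\left(P \right)} = \frac{-168 + P}{2 P}$
$\sqrt{X{\left(p{\left(0 \right)} \right)} + D} = \sqrt{\frac{-168 - 5}{2 \left(-5\right)} - 5891} = \sqrt{\frac{1}{2} \left(- \frac{1}{5}\right) \left(-173\right) - 5891} = \sqrt{\frac{173}{10} - 5891} = \sqrt{- \frac{58737}{10}} = \frac{i \sqrt{587370}}{10}$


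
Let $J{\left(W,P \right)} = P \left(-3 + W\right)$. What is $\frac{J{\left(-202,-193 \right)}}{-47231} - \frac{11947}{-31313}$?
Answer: $- \frac{674630088}{1478944303} \approx -0.45616$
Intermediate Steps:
$\frac{J{\left(-202,-193 \right)}}{-47231} - \frac{11947}{-31313} = \frac{\left(-193\right) \left(-3 - 202\right)}{-47231} - \frac{11947}{-31313} = \left(-193\right) \left(-205\right) \left(- \frac{1}{47231}\right) - - \frac{11947}{31313} = 39565 \left(- \frac{1}{47231}\right) + \frac{11947}{31313} = - \frac{39565}{47231} + \frac{11947}{31313} = - \frac{674630088}{1478944303}$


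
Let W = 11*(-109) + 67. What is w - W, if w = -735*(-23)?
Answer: 18037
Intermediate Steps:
w = 16905
W = -1132 (W = -1199 + 67 = -1132)
w - W = 16905 - 1*(-1132) = 16905 + 1132 = 18037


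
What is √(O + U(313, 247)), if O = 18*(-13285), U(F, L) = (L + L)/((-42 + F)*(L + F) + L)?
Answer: 2*I*√1381342081316478/152007 ≈ 489.01*I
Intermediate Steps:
U(F, L) = 2*L/(L + (-42 + F)*(F + L)) (U(F, L) = (2*L)/((-42 + F)*(F + L) + L) = (2*L)/(L + (-42 + F)*(F + L)) = 2*L/(L + (-42 + F)*(F + L)))
O = -239130
√(O + U(313, 247)) = √(-239130 + 2*247/(313² - 42*313 - 41*247 + 313*247)) = √(-239130 + 2*247/(97969 - 13146 - 10127 + 77311)) = √(-239130 + 2*247/152007) = √(-239130 + 2*247*(1/152007)) = √(-239130 + 494/152007) = √(-36349433416/152007) = 2*I*√1381342081316478/152007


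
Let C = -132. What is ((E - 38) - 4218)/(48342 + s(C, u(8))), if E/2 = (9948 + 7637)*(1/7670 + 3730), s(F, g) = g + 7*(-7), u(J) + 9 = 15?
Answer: 100614943865/37045333 ≈ 2716.0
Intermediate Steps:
u(J) = 6 (u(J) = -9 + 15 = 6)
s(F, g) = -49 + g (s(F, g) = g - 49 = -49 + g)
E = 100618208217/767 (E = 2*((9948 + 7637)*(1/7670 + 3730)) = 2*(17585*(1/7670 + 3730)) = 2*(17585*(28609101/7670)) = 2*(100618208217/1534) = 100618208217/767 ≈ 1.3118e+8)
((E - 38) - 4218)/(48342 + s(C, u(8))) = ((100618208217/767 - 38) - 4218)/(48342 + (-49 + 6)) = (100618179071/767 - 4218)/(48342 - 43) = (100614943865/767)/48299 = (100614943865/767)*(1/48299) = 100614943865/37045333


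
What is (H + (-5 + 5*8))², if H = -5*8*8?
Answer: 81225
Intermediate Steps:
H = -320 (H = -40*8 = -320)
(H + (-5 + 5*8))² = (-320 + (-5 + 5*8))² = (-320 + (-5 + 40))² = (-320 + 35)² = (-285)² = 81225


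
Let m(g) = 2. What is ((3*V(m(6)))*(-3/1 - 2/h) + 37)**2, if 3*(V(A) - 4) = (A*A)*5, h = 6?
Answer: 43681/9 ≈ 4853.4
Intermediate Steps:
V(A) = 4 + 5*A**2/3 (V(A) = 4 + ((A*A)*5)/3 = 4 + (A**2*5)/3 = 4 + (5*A**2)/3 = 4 + 5*A**2/3)
((3*V(m(6)))*(-3/1 - 2/h) + 37)**2 = ((3*(4 + (5/3)*2**2))*(-3/1 - 2/6) + 37)**2 = ((3*(4 + (5/3)*4))*(-3*1 - 2*1/6) + 37)**2 = ((3*(4 + 20/3))*(-3 - 1/3) + 37)**2 = ((3*(32/3))*(-10/3) + 37)**2 = (32*(-10/3) + 37)**2 = (-320/3 + 37)**2 = (-209/3)**2 = 43681/9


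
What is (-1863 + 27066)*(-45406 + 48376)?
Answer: 74852910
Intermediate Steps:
(-1863 + 27066)*(-45406 + 48376) = 25203*2970 = 74852910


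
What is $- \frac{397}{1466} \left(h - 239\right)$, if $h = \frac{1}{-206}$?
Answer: $\frac{19546295}{301996} \approx 64.724$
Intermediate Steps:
$h = - \frac{1}{206} \approx -0.0048544$
$- \frac{397}{1466} \left(h - 239\right) = - \frac{397}{1466} \left(- \frac{1}{206} - 239\right) = \left(-397\right) \frac{1}{1466} \left(- \frac{49235}{206}\right) = \left(- \frac{397}{1466}\right) \left(- \frac{49235}{206}\right) = \frac{19546295}{301996}$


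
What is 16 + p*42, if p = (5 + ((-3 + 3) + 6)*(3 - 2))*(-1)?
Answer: -446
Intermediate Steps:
p = -11 (p = (5 + (0 + 6)*1)*(-1) = (5 + 6*1)*(-1) = (5 + 6)*(-1) = 11*(-1) = -11)
16 + p*42 = 16 - 11*42 = 16 - 462 = -446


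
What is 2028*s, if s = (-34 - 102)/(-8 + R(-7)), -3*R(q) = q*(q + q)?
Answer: 413712/61 ≈ 6782.2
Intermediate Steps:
R(q) = -2*q**2/3 (R(q) = -q*(q + q)/3 = -q*2*q/3 = -2*q**2/3)
s = 204/61 (s = (-34 - 102)/(-8 - 2/3*(-7)**2) = -136/(-8 - 2/3*49) = -136/(-8 - 98/3) = -136/(-122/3) = -136*(-3/122) = 204/61 ≈ 3.3443)
2028*s = 2028*(204/61) = 413712/61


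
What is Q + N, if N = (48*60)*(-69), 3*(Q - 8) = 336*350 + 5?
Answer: -478531/3 ≈ -1.5951e+5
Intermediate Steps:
Q = 117629/3 (Q = 8 + (336*350 + 5)/3 = 8 + (117600 + 5)/3 = 8 + (1/3)*117605 = 8 + 117605/3 = 117629/3 ≈ 39210.)
N = -198720 (N = 2880*(-69) = -198720)
Q + N = 117629/3 - 198720 = -478531/3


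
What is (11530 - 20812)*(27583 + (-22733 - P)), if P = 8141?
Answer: 30547062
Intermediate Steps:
(11530 - 20812)*(27583 + (-22733 - P)) = (11530 - 20812)*(27583 + (-22733 - 1*8141)) = -9282*(27583 + (-22733 - 8141)) = -9282*(27583 - 30874) = -9282*(-3291) = 30547062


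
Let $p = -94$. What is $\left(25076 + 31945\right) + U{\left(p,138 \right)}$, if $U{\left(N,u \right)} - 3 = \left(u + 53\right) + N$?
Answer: $57121$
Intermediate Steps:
$U{\left(N,u \right)} = 56 + N + u$ ($U{\left(N,u \right)} = 3 + \left(\left(u + 53\right) + N\right) = 3 + \left(\left(53 + u\right) + N\right) = 3 + \left(53 + N + u\right) = 56 + N + u$)
$\left(25076 + 31945\right) + U{\left(p,138 \right)} = \left(25076 + 31945\right) + \left(56 - 94 + 138\right) = 57021 + 100 = 57121$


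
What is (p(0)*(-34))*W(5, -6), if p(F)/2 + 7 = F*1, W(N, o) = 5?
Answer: 2380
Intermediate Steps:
p(F) = -14 + 2*F (p(F) = -14 + 2*(F*1) = -14 + 2*F)
(p(0)*(-34))*W(5, -6) = ((-14 + 2*0)*(-34))*5 = ((-14 + 0)*(-34))*5 = -14*(-34)*5 = 476*5 = 2380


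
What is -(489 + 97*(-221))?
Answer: 20948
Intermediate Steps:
-(489 + 97*(-221)) = -(489 - 21437) = -1*(-20948) = 20948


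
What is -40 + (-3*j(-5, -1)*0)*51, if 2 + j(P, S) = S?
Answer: -40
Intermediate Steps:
j(P, S) = -2 + S
-40 + (-3*j(-5, -1)*0)*51 = -40 + (-3*(-2 - 1)*0)*51 = -40 + (-3*(-3)*0)*51 = -40 + (9*0)*51 = -40 + 0*51 = -40 + 0 = -40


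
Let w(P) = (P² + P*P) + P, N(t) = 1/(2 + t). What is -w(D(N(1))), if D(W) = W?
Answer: -5/9 ≈ -0.55556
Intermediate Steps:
w(P) = P + 2*P² (w(P) = (P² + P²) + P = 2*P² + P = P + 2*P²)
-w(D(N(1))) = -(1 + 2/(2 + 1))/(2 + 1) = -(1 + 2/3)/3 = -(1 + 2*(⅓))/3 = -(1 + ⅔)/3 = -5/(3*3) = -1*5/9 = -5/9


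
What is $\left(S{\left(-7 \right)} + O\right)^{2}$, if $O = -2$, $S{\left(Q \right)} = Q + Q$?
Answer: $256$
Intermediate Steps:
$S{\left(Q \right)} = 2 Q$
$\left(S{\left(-7 \right)} + O\right)^{2} = \left(2 \left(-7\right) - 2\right)^{2} = \left(-14 - 2\right)^{2} = \left(-16\right)^{2} = 256$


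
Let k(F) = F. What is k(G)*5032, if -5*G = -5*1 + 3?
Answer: 10064/5 ≈ 2012.8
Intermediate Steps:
G = ⅖ (G = -(-5*1 + 3)/5 = -(-5 + 3)/5 = -⅕*(-2) = ⅖ ≈ 0.40000)
k(G)*5032 = (⅖)*5032 = 10064/5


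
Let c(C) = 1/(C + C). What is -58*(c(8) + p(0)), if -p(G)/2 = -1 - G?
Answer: -957/8 ≈ -119.63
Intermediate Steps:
p(G) = 2 + 2*G (p(G) = -2*(-1 - G) = 2 + 2*G)
c(C) = 1/(2*C)
-58*(c(8) + p(0)) = -58*((½)/8 + (2 + 2*0)) = -58*((½)*(⅛) + (2 + 0)) = -58*(1/16 + 2) = -58*33/16 = -957/8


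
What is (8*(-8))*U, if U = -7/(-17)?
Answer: -448/17 ≈ -26.353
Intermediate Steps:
U = 7/17 (U = -7*(-1/17) = 7/17 ≈ 0.41176)
(8*(-8))*U = (8*(-8))*(7/17) = -64*7/17 = -448/17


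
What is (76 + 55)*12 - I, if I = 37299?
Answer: -35727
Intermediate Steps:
(76 + 55)*12 - I = (76 + 55)*12 - 1*37299 = 131*12 - 37299 = 1572 - 37299 = -35727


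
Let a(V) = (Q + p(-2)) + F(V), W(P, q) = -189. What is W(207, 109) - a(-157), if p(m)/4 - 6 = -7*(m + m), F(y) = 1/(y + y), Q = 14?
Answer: -106445/314 ≈ -339.00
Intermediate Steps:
F(y) = 1/(2*y)
p(m) = 24 - 56*m (p(m) = 24 + 4*(-7*(m + m)) = 24 + 4*(-14*m) = 24 - 56*m)
a(V) = 150 + 1/(2*V) (a(V) = (14 + (24 - 56*(-2))) + 1/(2*V) = (14 + (24 + 112)) + 1/(2*V) = (14 + 136) + 1/(2*V) = 150 + 1/(2*V))
W(207, 109) - a(-157) = -189 - (150 + (1/2)/(-157)) = -189 - (150 + (1/2)*(-1/157)) = -189 - (150 - 1/314) = -189 - 1*47099/314 = -189 - 47099/314 = -106445/314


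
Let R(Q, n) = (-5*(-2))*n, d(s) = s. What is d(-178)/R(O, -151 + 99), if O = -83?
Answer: 89/260 ≈ 0.34231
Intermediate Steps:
R(Q, n) = 10*n
d(-178)/R(O, -151 + 99) = -178*1/(10*(-151 + 99)) = -178/(10*(-52)) = -178/(-520) = -178*(-1/520) = 89/260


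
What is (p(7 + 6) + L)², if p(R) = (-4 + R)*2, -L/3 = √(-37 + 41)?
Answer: 144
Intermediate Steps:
L = -6 (L = -3*√(-37 + 41) = -3*√4 = -3*2 = -6)
p(R) = -8 + 2*R
(p(7 + 6) + L)² = ((-8 + 2*(7 + 6)) - 6)² = ((-8 + 2*13) - 6)² = ((-8 + 26) - 6)² = (18 - 6)² = 12² = 144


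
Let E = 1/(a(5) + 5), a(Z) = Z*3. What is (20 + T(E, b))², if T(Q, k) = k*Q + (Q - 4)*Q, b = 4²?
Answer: 67914081/160000 ≈ 424.46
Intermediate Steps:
a(Z) = 3*Z
E = 1/20 (E = 1/(3*5 + 5) = 1/(15 + 5) = 1/20 ≈ 0.050000)
b = 16
T(Q, k) = Q*k + Q*(-4 + Q) (T(Q, k) = Q*k + (-4 + Q)*Q = Q*k + Q*(-4 + Q))
(20 + T(E, b))² = (20 + (-4 + 1/20 + 16)/20)² = (20 + (1/20)*(241/20))² = (20 + 241/400)² = (8241/400)² = 67914081/160000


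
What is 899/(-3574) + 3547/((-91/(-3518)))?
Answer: 44597526795/325234 ≈ 1.3712e+5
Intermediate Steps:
899/(-3574) + 3547/((-91/(-3518))) = 899*(-1/3574) + 3547/((-91*(-1/3518))) = -899/3574 + 3547/(91/3518) = -899/3574 + 3547*(3518/91) = -899/3574 + 12478346/91 = 44597526795/325234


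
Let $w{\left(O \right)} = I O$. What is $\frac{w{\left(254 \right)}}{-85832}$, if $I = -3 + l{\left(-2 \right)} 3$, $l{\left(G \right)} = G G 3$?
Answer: $- \frac{4191}{42916} \approx -0.097656$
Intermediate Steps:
$l{\left(G \right)} = 3 G^{2}$ ($l{\left(G \right)} = G^{2} \cdot 3 = 3 G^{2}$)
$I = 33$ ($I = -3 + 3 \left(-2\right)^{2} \cdot 3 = -3 + 3 \cdot 4 \cdot 3 = -3 + 12 \cdot 3 = -3 + 36 = 33$)
$w{\left(O \right)} = 33 O$
$\frac{w{\left(254 \right)}}{-85832} = \frac{33 \cdot 254}{-85832} = 8382 \left(- \frac{1}{85832}\right) = - \frac{4191}{42916}$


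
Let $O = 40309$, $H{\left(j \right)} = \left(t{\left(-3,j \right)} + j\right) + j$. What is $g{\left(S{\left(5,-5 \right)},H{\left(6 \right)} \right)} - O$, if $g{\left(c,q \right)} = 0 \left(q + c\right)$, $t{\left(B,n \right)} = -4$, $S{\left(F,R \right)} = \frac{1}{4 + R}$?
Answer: $-40309$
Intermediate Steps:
$H{\left(j \right)} = -4 + 2 j$ ($H{\left(j \right)} = \left(-4 + j\right) + j = -4 + 2 j$)
$g{\left(c,q \right)} = 0$ ($g{\left(c,q \right)} = 0 \left(c + q\right) = 0$)
$g{\left(S{\left(5,-5 \right)},H{\left(6 \right)} \right)} - O = 0 - 40309 = -40309$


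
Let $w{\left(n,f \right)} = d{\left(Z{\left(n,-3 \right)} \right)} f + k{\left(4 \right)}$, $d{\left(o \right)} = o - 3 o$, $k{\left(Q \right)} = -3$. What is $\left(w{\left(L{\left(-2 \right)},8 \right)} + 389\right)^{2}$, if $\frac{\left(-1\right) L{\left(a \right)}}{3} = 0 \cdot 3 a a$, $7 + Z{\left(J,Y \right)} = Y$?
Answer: $298116$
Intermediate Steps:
$Z{\left(J,Y \right)} = -7 + Y$
$d{\left(o \right)} = - 2 o$
$L{\left(a \right)} = 0$ ($L{\left(a \right)} = - 3 \cdot 0 \cdot 3 a a = - 3 \cdot 0 a = \left(-3\right) 0 = 0$)
$w{\left(n,f \right)} = -3 + 20 f$ ($w{\left(n,f \right)} = - 2 \left(-7 - 3\right) f - 3 = \left(-2\right) \left(-10\right) f - 3 = 20 f - 3 = -3 + 20 f$)
$\left(w{\left(L{\left(-2 \right)},8 \right)} + 389\right)^{2} = \left(\left(-3 + 20 \cdot 8\right) + 389\right)^{2} = \left(\left(-3 + 160\right) + 389\right)^{2} = \left(157 + 389\right)^{2} = 546^{2} = 298116$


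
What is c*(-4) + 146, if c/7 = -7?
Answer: 342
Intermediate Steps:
c = -49 (c = 7*(-7) = -49)
c*(-4) + 146 = -49*(-4) + 146 = 196 + 146 = 342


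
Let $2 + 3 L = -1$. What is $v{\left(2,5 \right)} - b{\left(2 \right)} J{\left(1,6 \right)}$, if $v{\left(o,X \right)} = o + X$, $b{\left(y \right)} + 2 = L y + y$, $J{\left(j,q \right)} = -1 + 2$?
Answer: $14$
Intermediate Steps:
$L = -1$ ($L = - \frac{2}{3} + \frac{1}{3} \left(-1\right) = - \frac{2}{3} - \frac{1}{3} = -1$)
$J{\left(j,q \right)} = 1$
$b{\left(y \right)} = -2$ ($b{\left(y \right)} = -2 + \left(- y + y\right) = -2 + 0 = -2$)
$v{\left(o,X \right)} = X + o$
$v{\left(2,5 \right)} - b{\left(2 \right)} J{\left(1,6 \right)} = \left(5 + 2\right) \left(-1\right) \left(-2\right) 1 = 7 \cdot 2 \cdot 1 = 7 \cdot 2 = 14$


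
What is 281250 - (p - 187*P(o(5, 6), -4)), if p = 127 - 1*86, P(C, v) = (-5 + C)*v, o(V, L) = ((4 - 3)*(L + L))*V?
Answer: 240069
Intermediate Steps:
o(V, L) = 2*L*V (o(V, L) = (1*(2*L))*V = (2*L)*V = 2*L*V)
P(C, v) = v*(-5 + C)
p = 41 (p = 127 - 86 = 41)
281250 - (p - 187*P(o(5, 6), -4)) = 281250 - (41 - (-748)*(-5 + 2*6*5)) = 281250 - (41 - (-748)*(-5 + 60)) = 281250 - (41 - (-748)*55) = 281250 - (41 - 187*(-220)) = 281250 - (41 + 41140) = 281250 - 1*41181 = 281250 - 41181 = 240069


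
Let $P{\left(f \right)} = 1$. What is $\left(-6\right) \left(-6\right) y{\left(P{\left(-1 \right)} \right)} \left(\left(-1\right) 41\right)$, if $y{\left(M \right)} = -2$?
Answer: $2952$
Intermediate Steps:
$\left(-6\right) \left(-6\right) y{\left(P{\left(-1 \right)} \right)} \left(\left(-1\right) 41\right) = \left(-6\right) \left(-6\right) \left(-2\right) \left(\left(-1\right) 41\right) = 36 \left(-2\right) \left(-41\right) = \left(-72\right) \left(-41\right) = 2952$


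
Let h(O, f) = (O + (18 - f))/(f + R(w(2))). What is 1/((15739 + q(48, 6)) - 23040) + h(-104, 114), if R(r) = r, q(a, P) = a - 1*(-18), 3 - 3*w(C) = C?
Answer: -4341343/2481605 ≈ -1.7494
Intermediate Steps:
w(C) = 1 - C/3
q(a, P) = 18 + a (q(a, P) = a + 18 = 18 + a)
h(O, f) = (18 + O - f)/(⅓ + f) (h(O, f) = (O + (18 - f))/(f + (1 - ⅓*2)) = (18 + O - f)/(f + (1 - ⅔)) = (18 + O - f)/(f + ⅓) = (18 + O - f)/(⅓ + f))
1/((15739 + q(48, 6)) - 23040) + h(-104, 114) = 1/((15739 + (18 + 48)) - 23040) + 3*(18 - 104 - 1*114)/(1 + 3*114) = 1/((15739 + 66) - 23040) + 3*(18 - 104 - 114)/(1 + 342) = 1/(15805 - 23040) + 3*(-200)/343 = 1/(-7235) + 3*(1/343)*(-200) = -1/7235 - 600/343 = -4341343/2481605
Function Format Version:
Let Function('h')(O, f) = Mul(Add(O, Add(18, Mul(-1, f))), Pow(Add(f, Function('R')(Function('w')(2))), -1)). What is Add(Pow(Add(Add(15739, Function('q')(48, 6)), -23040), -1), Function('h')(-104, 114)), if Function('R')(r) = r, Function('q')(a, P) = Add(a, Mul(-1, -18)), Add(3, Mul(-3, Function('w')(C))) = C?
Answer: Rational(-4341343, 2481605) ≈ -1.7494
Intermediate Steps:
Function('w')(C) = Add(1, Mul(Rational(-1, 3), C))
Function('q')(a, P) = Add(18, a) (Function('q')(a, P) = Add(a, 18) = Add(18, a))
Function('h')(O, f) = Mul(Pow(Add(Rational(1, 3), f), -1), Add(18, O, Mul(-1, f))) (Function('h')(O, f) = Mul(Add(O, Add(18, Mul(-1, f))), Pow(Add(f, Add(1, Mul(Rational(-1, 3), 2))), -1)) = Mul(Add(18, O, Mul(-1, f)), Pow(Add(f, Add(1, Rational(-2, 3))), -1)) = Mul(Add(18, O, Mul(-1, f)), Pow(Add(f, Rational(1, 3)), -1)) = Mul(Add(18, O, Mul(-1, f)), Pow(Add(Rational(1, 3), f), -1)) = Mul(Pow(Add(Rational(1, 3), f), -1), Add(18, O, Mul(-1, f))))
Add(Pow(Add(Add(15739, Function('q')(48, 6)), -23040), -1), Function('h')(-104, 114)) = Add(Pow(Add(Add(15739, Add(18, 48)), -23040), -1), Mul(3, Pow(Add(1, Mul(3, 114)), -1), Add(18, -104, Mul(-1, 114)))) = Add(Pow(Add(Add(15739, 66), -23040), -1), Mul(3, Pow(Add(1, 342), -1), Add(18, -104, -114))) = Add(Pow(Add(15805, -23040), -1), Mul(3, Pow(343, -1), -200)) = Add(Pow(-7235, -1), Mul(3, Rational(1, 343), -200)) = Add(Rational(-1, 7235), Rational(-600, 343)) = Rational(-4341343, 2481605)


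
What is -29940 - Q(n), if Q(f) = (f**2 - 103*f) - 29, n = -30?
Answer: -33901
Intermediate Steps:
Q(f) = -29 + f**2 - 103*f
-29940 - Q(n) = -29940 - (-29 + (-30)**2 - 103*(-30)) = -29940 - (-29 + 900 + 3090) = -29940 - 1*3961 = -29940 - 3961 = -33901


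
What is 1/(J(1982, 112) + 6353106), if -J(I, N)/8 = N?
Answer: 1/6352210 ≈ 1.5743e-7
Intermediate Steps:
J(I, N) = -8*N
1/(J(1982, 112) + 6353106) = 1/(-8*112 + 6353106) = 1/(-896 + 6353106) = 1/6352210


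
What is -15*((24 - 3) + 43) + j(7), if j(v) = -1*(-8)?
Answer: -952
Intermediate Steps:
j(v) = 8
-15*((24 - 3) + 43) + j(7) = -15*((24 - 3) + 43) + 8 = -15*(21 + 43) + 8 = -15*64 + 8 = -960 + 8 = -952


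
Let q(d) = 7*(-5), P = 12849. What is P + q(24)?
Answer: 12814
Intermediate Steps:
q(d) = -35
P + q(24) = 12849 - 35 = 12814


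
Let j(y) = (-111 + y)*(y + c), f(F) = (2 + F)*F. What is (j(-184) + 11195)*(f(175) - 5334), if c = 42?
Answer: 1361152485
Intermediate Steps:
f(F) = F*(2 + F)
j(y) = (-111 + y)*(42 + y) (j(y) = (-111 + y)*(y + 42) = (-111 + y)*(42 + y))
(j(-184) + 11195)*(f(175) - 5334) = ((-4662 + (-184)² - 69*(-184)) + 11195)*(175*(2 + 175) - 5334) = ((-4662 + 33856 + 12696) + 11195)*(175*177 - 5334) = (41890 + 11195)*(30975 - 5334) = 53085*25641 = 1361152485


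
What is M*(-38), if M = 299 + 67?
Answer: -13908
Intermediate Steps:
M = 366
M*(-38) = 366*(-38) = -13908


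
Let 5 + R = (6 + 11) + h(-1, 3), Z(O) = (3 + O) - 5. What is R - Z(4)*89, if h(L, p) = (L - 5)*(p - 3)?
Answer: -166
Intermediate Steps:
Z(O) = -2 + O
h(L, p) = (-5 + L)*(-3 + p)
R = 12 (R = -5 + ((6 + 11) + (15 - 5*3 - 3*(-1) - 1*3)) = -5 + (17 + (15 - 15 + 3 - 3)) = -5 + (17 + 0) = -5 + 17 = 12)
R - Z(4)*89 = 12 - (-2 + 4)*89 = 12 - 1*2*89 = 12 - 2*89 = 12 - 178 = -166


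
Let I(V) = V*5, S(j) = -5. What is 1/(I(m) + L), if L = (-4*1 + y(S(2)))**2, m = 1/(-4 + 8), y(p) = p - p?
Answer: 4/69 ≈ 0.057971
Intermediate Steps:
y(p) = 0
m = 1/4 ≈ 0.25000
L = 16 (L = (-4*1 + 0)**2 = (-4 + 0)**2 = (-4)**2 = 16)
I(V) = 5*V
1/(I(m) + L) = 1/(5*(1/4) + 16) = 1/(5/4 + 16) = 1/(69/4) = 4/69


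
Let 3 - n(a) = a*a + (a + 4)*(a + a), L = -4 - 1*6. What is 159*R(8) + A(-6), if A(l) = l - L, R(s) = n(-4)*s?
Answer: -16532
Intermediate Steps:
L = -10 (L = -4 - 6 = -10)
n(a) = 3 - a**2 - 2*a*(4 + a) (n(a) = 3 - (a*a + (a + 4)*(a + a)) = 3 - (a**2 + (4 + a)*(2*a)) = 3 - (a**2 + 2*a*(4 + a)) = 3 + (-a**2 - 2*a*(4 + a)) = 3 - a**2 - 2*a*(4 + a))
R(s) = -13*s (R(s) = (3 - 8*(-4) - 3*(-4)**2)*s = (3 + 32 - 3*16)*s = (3 + 32 - 48)*s = -13*s)
A(l) = 10 + l (A(l) = l - 1*(-10) = l + 10 = 10 + l)
159*R(8) + A(-6) = 159*(-13*8) + (10 - 6) = 159*(-104) + 4 = -16536 + 4 = -16532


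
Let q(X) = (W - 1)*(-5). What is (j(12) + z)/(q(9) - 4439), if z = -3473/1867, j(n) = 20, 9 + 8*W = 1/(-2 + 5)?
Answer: -406404/99217981 ≈ -0.0040961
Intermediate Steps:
W = -13/12 (W = -9/8 + 1/(8*(-2 + 5)) = -9/8 + (⅛)/3 = -9/8 + (⅛)*(⅓) = -9/8 + 1/24 = -13/12 ≈ -1.0833)
z = -3473/1867 (z = -3473*1/1867 = -3473/1867 ≈ -1.8602)
q(X) = 125/12 (q(X) = (-13/12 - 1)*(-5) = -25/12*(-5) = 125/12)
(j(12) + z)/(q(9) - 4439) = (20 - 3473/1867)/(125/12 - 4439) = 33867/(1867*(-53143/12)) = (33867/1867)*(-12/53143) = -406404/99217981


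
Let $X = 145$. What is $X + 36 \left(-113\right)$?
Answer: $-3923$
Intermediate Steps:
$X + 36 \left(-113\right) = 145 + 36 \left(-113\right) = 145 - 4068 = -3923$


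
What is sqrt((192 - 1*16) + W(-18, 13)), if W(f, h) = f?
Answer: sqrt(158) ≈ 12.570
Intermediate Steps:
sqrt((192 - 1*16) + W(-18, 13)) = sqrt((192 - 1*16) - 18) = sqrt((192 - 16) - 18) = sqrt(176 - 18) = sqrt(158)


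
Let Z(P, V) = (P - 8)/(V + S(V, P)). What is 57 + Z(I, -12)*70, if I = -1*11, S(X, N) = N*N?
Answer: 4883/109 ≈ 44.798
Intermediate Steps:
S(X, N) = N²
I = -11
Z(P, V) = (-8 + P)/(V + P²) (Z(P, V) = (P - 8)/(V + P²) = (-8 + P)/(V + P²))
57 + Z(I, -12)*70 = 57 + ((-8 - 11)/(-12 + (-11)²))*70 = 57 + (-19/(-12 + 121))*70 = 57 + (-19/109)*70 = 57 + ((1/109)*(-19))*70 = 57 - 19/109*70 = 57 - 1330/109 = 4883/109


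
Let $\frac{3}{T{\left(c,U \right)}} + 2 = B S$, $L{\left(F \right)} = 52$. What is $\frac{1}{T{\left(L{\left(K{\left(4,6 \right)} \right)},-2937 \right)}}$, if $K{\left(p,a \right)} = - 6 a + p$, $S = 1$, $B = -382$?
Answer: $-128$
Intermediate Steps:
$K{\left(p,a \right)} = p - 6 a$
$T{\left(c,U \right)} = - \frac{1}{128}$ ($T{\left(c,U \right)} = \frac{3}{-2 - 382} = \frac{3}{-384} = 3 \left(- \frac{1}{384}\right) = - \frac{1}{128}$)
$\frac{1}{T{\left(L{\left(K{\left(4,6 \right)} \right)},-2937 \right)}} = \frac{1}{- \frac{1}{128}} = -128$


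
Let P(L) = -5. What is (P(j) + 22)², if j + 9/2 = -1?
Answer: 289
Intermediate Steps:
j = -11/2 (j = -9/2 - 1 = -11/2 ≈ -5.5000)
(P(j) + 22)² = (-5 + 22)² = 17² = 289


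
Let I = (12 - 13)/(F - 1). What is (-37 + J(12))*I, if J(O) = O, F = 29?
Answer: 25/28 ≈ 0.89286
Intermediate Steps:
I = -1/28 (I = (12 - 13)/(29 - 1) = -1/28 ≈ -0.035714)
(-37 + J(12))*I = (-37 + 12)*(-1/28) = -25*(-1/28) = 25/28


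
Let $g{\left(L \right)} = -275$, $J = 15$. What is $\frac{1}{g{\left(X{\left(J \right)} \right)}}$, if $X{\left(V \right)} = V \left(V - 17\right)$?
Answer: $- \frac{1}{275} \approx -0.0036364$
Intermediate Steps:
$X{\left(V \right)} = V \left(-17 + V\right)$
$\frac{1}{g{\left(X{\left(J \right)} \right)}} = \frac{1}{-275} = - \frac{1}{275}$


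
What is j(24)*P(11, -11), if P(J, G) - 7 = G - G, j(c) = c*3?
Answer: 504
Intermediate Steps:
j(c) = 3*c
P(J, G) = 7 (P(J, G) = 7 + (G - G) = 7 + 0 = 7)
j(24)*P(11, -11) = (3*24)*7 = 72*7 = 504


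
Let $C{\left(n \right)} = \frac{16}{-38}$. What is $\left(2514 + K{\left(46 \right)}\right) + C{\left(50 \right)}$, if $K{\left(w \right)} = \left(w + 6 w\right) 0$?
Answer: $\frac{47758}{19} \approx 2513.6$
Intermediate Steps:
$C{\left(n \right)} = - \frac{8}{19}$ ($C{\left(n \right)} = 16 \left(- \frac{1}{38}\right) = - \frac{8}{19}$)
$K{\left(w \right)} = 0$ ($K{\left(w \right)} = 7 w 0 = 0$)
$\left(2514 + K{\left(46 \right)}\right) + C{\left(50 \right)} = \left(2514 + 0\right) - \frac{8}{19} = 2514 - \frac{8}{19} = \frac{47758}{19}$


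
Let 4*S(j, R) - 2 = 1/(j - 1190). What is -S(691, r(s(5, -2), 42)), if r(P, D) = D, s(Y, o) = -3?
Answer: -997/1996 ≈ -0.49950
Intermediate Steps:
S(j, R) = ½ + 1/(4*(-1190 + j)) (S(j, R) = ½ + 1/(4*(j - 1190)) = ½ + 1/(4*(-1190 + j)))
-S(691, r(s(5, -2), 42)) = -(-2379 + 2*691)/(4*(-1190 + 691)) = -(-2379 + 1382)/(4*(-499)) = -(-1)*(-997)/(4*499) = -1*997/1996 = -997/1996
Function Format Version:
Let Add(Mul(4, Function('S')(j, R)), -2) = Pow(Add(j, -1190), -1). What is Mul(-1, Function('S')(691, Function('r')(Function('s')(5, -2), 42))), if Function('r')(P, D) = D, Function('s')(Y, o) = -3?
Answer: Rational(-997, 1996) ≈ -0.49950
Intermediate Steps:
Function('S')(j, R) = Add(Rational(1, 2), Mul(Rational(1, 4), Pow(Add(-1190, j), -1))) (Function('S')(j, R) = Add(Rational(1, 2), Mul(Rational(1, 4), Pow(Add(j, -1190), -1))) = Add(Rational(1, 2), Mul(Rational(1, 4), Pow(Add(-1190, j), -1))))
Mul(-1, Function('S')(691, Function('r')(Function('s')(5, -2), 42))) = Mul(-1, Mul(Rational(1, 4), Pow(Add(-1190, 691), -1), Add(-2379, Mul(2, 691)))) = Mul(-1, Mul(Rational(1, 4), Pow(-499, -1), Add(-2379, 1382))) = Mul(-1, Mul(Rational(1, 4), Rational(-1, 499), -997)) = Mul(-1, Rational(997, 1996)) = Rational(-997, 1996)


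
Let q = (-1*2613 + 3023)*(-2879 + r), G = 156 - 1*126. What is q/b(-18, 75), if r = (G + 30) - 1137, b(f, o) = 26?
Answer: -810980/13 ≈ -62383.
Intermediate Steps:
G = 30 (G = 156 - 126 = 30)
r = -1077 (r = (30 + 30) - 1137 = 60 - 1137 = -1077)
q = -1621960 (q = (-1*2613 + 3023)*(-2879 - 1077) = (-2613 + 3023)*(-3956) = 410*(-3956) = -1621960)
q/b(-18, 75) = -1621960/26 = -1621960*1/26 = -810980/13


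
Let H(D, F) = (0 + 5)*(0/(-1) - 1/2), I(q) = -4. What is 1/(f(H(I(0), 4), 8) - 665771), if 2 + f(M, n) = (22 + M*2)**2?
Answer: -1/665484 ≈ -1.5027e-6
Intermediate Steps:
H(D, F) = -5/2 (H(D, F) = 5*(0*(-1) - 1*1/2) = 5*(0 - 1/2) = 5*(-1/2) = -5/2)
f(M, n) = -2 + (22 + 2*M)**2 (f(M, n) = -2 + (22 + M*2)**2 = -2 + (22 + 2*M)**2)
1/(f(H(I(0), 4), 8) - 665771) = 1/((-2 + 4*(11 - 5/2)**2) - 665771) = 1/((-2 + 4*(17/2)**2) - 665771) = 1/((-2 + 4*(289/4)) - 665771) = 1/((-2 + 289) - 665771) = 1/(287 - 665771) = 1/(-665484) = -1/665484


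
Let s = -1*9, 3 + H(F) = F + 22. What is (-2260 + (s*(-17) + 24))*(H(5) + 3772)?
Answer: -7907068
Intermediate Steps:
H(F) = 19 + F (H(F) = -3 + (F + 22) = -3 + (22 + F) = 19 + F)
s = -9
(-2260 + (s*(-17) + 24))*(H(5) + 3772) = (-2260 + (-9*(-17) + 24))*((19 + 5) + 3772) = (-2260 + (153 + 24))*(24 + 3772) = (-2260 + 177)*3796 = -2083*3796 = -7907068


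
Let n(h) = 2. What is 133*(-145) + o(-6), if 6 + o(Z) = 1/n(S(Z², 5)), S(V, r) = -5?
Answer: -38581/2 ≈ -19291.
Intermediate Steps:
o(Z) = -11/2 (o(Z) = -6 + 1/2 = -6 + ½ = -11/2)
133*(-145) + o(-6) = 133*(-145) - 11/2 = -19285 - 11/2 = -38581/2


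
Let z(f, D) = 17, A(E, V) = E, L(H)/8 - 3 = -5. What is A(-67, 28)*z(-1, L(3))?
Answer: -1139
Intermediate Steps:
L(H) = -16 (L(H) = 24 + 8*(-5) = 24 - 40 = -16)
A(-67, 28)*z(-1, L(3)) = -67*17 = -1139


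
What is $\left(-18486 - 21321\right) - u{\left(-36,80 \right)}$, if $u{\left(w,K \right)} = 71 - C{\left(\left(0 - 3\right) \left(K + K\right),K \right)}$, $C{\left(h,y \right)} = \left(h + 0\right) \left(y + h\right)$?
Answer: $152122$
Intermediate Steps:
$C{\left(h,y \right)} = h \left(h + y\right)$
$u{\left(w,K \right)} = 71 - 30 K^{2}$ ($u{\left(w,K \right)} = 71 - \left(0 - 3\right) \left(K + K\right) \left(\left(0 - 3\right) \left(K + K\right) + K\right) = 71 - - 3 \cdot 2 K \left(- 3 \cdot 2 K + K\right) = 71 - - 6 K \left(- 6 K + K\right) = 71 - - 6 K \left(- 5 K\right) = 71 - 30 K^{2}$)
$\left(-18486 - 21321\right) - u{\left(-36,80 \right)} = \left(-18486 - 21321\right) - \left(71 - 30 \cdot 80^{2}\right) = \left(-18486 - 21321\right) - \left(71 - 192000\right) = -39807 - \left(71 - 192000\right) = -39807 - -191929 = -39807 + 191929 = 152122$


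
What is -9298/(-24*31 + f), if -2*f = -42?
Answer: 9298/723 ≈ 12.860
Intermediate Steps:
f = 21 (f = -1/2*(-42) = 21)
-9298/(-24*31 + f) = -9298/(-24*31 + 21) = -9298/(-744 + 21) = -9298/(-723) = -9298*(-1/723) = 9298/723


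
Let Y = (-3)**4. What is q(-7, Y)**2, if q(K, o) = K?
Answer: 49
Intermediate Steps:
Y = 81
q(-7, Y)**2 = (-7)**2 = 49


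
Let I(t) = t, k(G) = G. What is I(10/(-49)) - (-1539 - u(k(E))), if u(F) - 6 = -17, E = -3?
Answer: 74862/49 ≈ 1527.8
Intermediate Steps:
u(F) = -11 (u(F) = 6 - 17 = -11)
I(10/(-49)) - (-1539 - u(k(E))) = 10/(-49) - (-1539 - 1*(-11)) = 10*(-1/49) - (-1539 + 11) = -10/49 - 1*(-1528) = -10/49 + 1528 = 74862/49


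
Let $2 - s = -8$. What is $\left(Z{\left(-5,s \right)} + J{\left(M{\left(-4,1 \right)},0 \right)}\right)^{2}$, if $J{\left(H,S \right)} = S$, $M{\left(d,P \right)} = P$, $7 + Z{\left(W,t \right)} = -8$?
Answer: $225$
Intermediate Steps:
$s = 10$ ($s = 2 - -8 = 2 + 8 = 10$)
$Z{\left(W,t \right)} = -15$ ($Z{\left(W,t \right)} = -7 - 8 = -15$)
$\left(Z{\left(-5,s \right)} + J{\left(M{\left(-4,1 \right)},0 \right)}\right)^{2} = \left(-15 + 0\right)^{2} = \left(-15\right)^{2} = 225$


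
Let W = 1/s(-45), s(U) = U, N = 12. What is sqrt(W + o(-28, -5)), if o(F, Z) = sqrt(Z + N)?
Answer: sqrt(-5 + 225*sqrt(7))/15 ≈ 1.6197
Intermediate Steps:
W = -1/45 (W = 1/(-45) = -1/45 ≈ -0.022222)
o(F, Z) = sqrt(12 + Z) (o(F, Z) = sqrt(Z + 12) = sqrt(12 + Z))
sqrt(W + o(-28, -5)) = sqrt(-1/45 + sqrt(12 - 5)) = sqrt(-1/45 + sqrt(7))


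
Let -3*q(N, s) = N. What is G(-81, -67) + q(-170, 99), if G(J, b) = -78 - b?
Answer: 137/3 ≈ 45.667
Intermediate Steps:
q(N, s) = -N/3
G(-81, -67) + q(-170, 99) = (-78 - 1*(-67)) - ⅓*(-170) = (-78 + 67) + 170/3 = -11 + 170/3 = 137/3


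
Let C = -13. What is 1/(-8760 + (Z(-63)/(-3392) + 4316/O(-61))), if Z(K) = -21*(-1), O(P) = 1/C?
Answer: -3392/220032277 ≈ -1.5416e-5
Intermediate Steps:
O(P) = -1/13 (O(P) = 1/(-13) = -1/13)
Z(K) = 21
1/(-8760 + (Z(-63)/(-3392) + 4316/O(-61))) = 1/(-8760 + (21/(-3392) + 4316/(-1/13))) = 1/(-8760 + (21*(-1/3392) + 4316*(-13))) = 1/(-8760 + (-21/3392 - 56108)) = 1/(-8760 - 190318357/3392) = 1/(-220032277/3392) = -3392/220032277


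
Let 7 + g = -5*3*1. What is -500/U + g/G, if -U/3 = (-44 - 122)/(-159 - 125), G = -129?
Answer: 3054826/10707 ≈ 285.31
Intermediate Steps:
g = -22 (g = -7 - 5*3*1 = -7 - 15*1 = -7 - 15 = -22)
U = -249/142 (U = -3*(-44 - 122)/(-159 - 125) = -(-498)/(-284) = -(-498)*(-1)/284 = -3*83/142 = -249/142 ≈ -1.7535)
-500/U + g/G = -500/(-249/142) - 22/(-129) = -500*(-142/249) - 22*(-1/129) = 71000/249 + 22/129 = 3054826/10707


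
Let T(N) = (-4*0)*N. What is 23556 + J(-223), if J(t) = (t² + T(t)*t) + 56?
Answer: 73341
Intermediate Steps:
T(N) = 0 (T(N) = 0*N = 0)
J(t) = 56 + t² (J(t) = (t² + 0*t) + 56 = (t² + 0) + 56 = t² + 56 = 56 + t²)
23556 + J(-223) = 23556 + (56 + (-223)²) = 23556 + (56 + 49729) = 23556 + 49785 = 73341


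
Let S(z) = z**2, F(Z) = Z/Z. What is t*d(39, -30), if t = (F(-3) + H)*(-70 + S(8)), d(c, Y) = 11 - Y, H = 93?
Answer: -23124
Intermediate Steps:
F(Z) = 1
t = -564 (t = (1 + 93)*(-70 + 8**2) = 94*(-70 + 64) = 94*(-6) = -564)
t*d(39, -30) = -564*(11 - 1*(-30)) = -564*(11 + 30) = -564*41 = -23124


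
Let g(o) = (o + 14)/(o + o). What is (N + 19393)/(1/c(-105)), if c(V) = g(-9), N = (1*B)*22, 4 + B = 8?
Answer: -97405/18 ≈ -5411.4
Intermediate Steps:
B = 4 (B = -4 + 8 = 4)
N = 88 (N = (1*4)*22 = 4*22 = 88)
g(o) = (14 + o)/(2*o) (g(o) = (14 + o)/((2*o)) = (14 + o)*(1/(2*o)) = (14 + o)/(2*o))
c(V) = -5/18 (c(V) = (1/2)*(14 - 9)/(-9) = (1/2)*(-1/9)*5 = -5/18)
(N + 19393)/(1/c(-105)) = (88 + 19393)/(1/(-5/18)) = 19481/(-18/5) = 19481*(-5/18) = -97405/18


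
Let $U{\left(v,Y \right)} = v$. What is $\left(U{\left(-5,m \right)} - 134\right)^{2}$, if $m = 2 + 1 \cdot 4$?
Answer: $19321$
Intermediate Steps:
$m = 6$ ($m = 2 + 4 = 6$)
$\left(U{\left(-5,m \right)} - 134\right)^{2} = \left(-5 - 134\right)^{2} = \left(-139\right)^{2} = 19321$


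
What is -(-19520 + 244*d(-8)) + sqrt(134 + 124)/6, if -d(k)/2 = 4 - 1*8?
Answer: 17568 + sqrt(258)/6 ≈ 17571.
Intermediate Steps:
d(k) = 8 (d(k) = -2*(4 - 1*8) = -2*(4 - 8) = -2*(-4) = 8)
-(-19520 + 244*d(-8)) + sqrt(134 + 124)/6 = -244/(1/(8 - 80)) + sqrt(134 + 124)/6 = -244/(1/(-72)) + sqrt(258)*(1/6) = -244/(-1/72) + sqrt(258)/6 = -244*(-72) + sqrt(258)/6 = 17568 + sqrt(258)/6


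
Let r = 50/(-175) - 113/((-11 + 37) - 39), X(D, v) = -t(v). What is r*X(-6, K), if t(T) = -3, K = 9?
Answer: 2295/91 ≈ 25.220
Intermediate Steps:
X(D, v) = 3 (X(D, v) = -1*(-3) = 3)
r = 765/91 (r = 50*(-1/175) - 113/(26 - 39) = -2/7 - 113/(-13) = -2/7 - 113*(-1/13) = -2/7 + 113/13 = 765/91 ≈ 8.4066)
r*X(-6, K) = (765/91)*3 = 2295/91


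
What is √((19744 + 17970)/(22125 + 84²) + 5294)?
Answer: 2*√1127276095242/29181 ≈ 72.769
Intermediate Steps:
√((19744 + 17970)/(22125 + 84²) + 5294) = √(37714/(22125 + 7056) + 5294) = √(37714/29181 + 5294) = √(154521928/29181) = 2*√1127276095242/29181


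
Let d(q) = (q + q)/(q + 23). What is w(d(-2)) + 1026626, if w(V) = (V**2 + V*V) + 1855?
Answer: 453560153/441 ≈ 1.0285e+6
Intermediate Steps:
d(q) = 2*q/(23 + q) (d(q) = (2*q)/(23 + q) = 2*q/(23 + q))
w(V) = 1855 + 2*V**2 (w(V) = (V**2 + V**2) + 1855 = 2*V**2 + 1855 = 1855 + 2*V**2)
w(d(-2)) + 1026626 = (1855 + 2*(2*(-2)/(23 - 2))**2) + 1026626 = (1855 + 2*(2*(-2)/21)**2) + 1026626 = (1855 + 2*(2*(-2)*(1/21))**2) + 1026626 = (1855 + 2*(-4/21)**2) + 1026626 = (1855 + 2*(16/441)) + 1026626 = (1855 + 32/441) + 1026626 = 818087/441 + 1026626 = 453560153/441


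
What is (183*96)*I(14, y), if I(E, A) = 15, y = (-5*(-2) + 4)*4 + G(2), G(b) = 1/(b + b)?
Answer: 263520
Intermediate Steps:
G(b) = 1/(2*b)
y = 225/4 (y = (-5*(-2) + 4)*4 + (½)/2 = (10 + 4)*4 + (½)*(½) = 14*4 + ¼ = 56 + ¼ = 225/4 ≈ 56.250)
(183*96)*I(14, y) = (183*96)*15 = 17568*15 = 263520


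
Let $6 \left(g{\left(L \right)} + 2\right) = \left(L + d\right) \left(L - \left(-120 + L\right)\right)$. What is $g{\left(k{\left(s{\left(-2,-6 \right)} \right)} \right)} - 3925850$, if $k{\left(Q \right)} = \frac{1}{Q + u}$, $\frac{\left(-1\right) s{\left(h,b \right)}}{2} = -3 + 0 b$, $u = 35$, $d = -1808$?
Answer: $- \frac{162442472}{41} \approx -3.962 \cdot 10^{6}$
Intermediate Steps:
$s{\left(h,b \right)} = 6$ ($s{\left(h,b \right)} = - 2 \left(-3 + 0 b\right) = - 2 \left(-3 + 0\right) = \left(-2\right) \left(-3\right) = 6$)
$k{\left(Q \right)} = \frac{1}{35 + Q}$ ($k{\left(Q \right)} = \frac{1}{Q + 35} = \frac{1}{35 + Q}$)
$g{\left(L \right)} = -36162 + 20 L$ ($g{\left(L \right)} = -2 + \frac{\left(L - 1808\right) \left(L - \left(-120 + L\right)\right)}{6} = -2 + \frac{\left(-1808 + L\right) 120}{6} = -2 + \frac{-216960 + 120 L}{6} = -2 + \left(-36160 + 20 L\right) = -36162 + 20 L$)
$g{\left(k{\left(s{\left(-2,-6 \right)} \right)} \right)} - 3925850 = \left(-36162 + \frac{20}{35 + 6}\right) - 3925850 = \left(-36162 + \frac{20}{41}\right) - 3925850 = - \frac{1482622}{41} - 3925850 = - \frac{162442472}{41}$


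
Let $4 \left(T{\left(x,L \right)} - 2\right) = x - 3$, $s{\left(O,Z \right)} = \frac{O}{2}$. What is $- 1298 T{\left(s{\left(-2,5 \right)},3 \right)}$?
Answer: $-1298$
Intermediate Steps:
$s{\left(O,Z \right)} = \frac{O}{2}$ ($s{\left(O,Z \right)} = O \frac{1}{2} = \frac{O}{2}$)
$T{\left(x,L \right)} = \frac{5}{4} + \frac{x}{4}$ ($T{\left(x,L \right)} = 2 + \frac{x - 3}{4} = 2 + \frac{-3 + x}{4} = 2 + \left(- \frac{3}{4} + \frac{x}{4}\right) = \frac{5}{4} + \frac{x}{4}$)
$- 1298 T{\left(s{\left(-2,5 \right)},3 \right)} = - 1298 \left(\frac{5}{4} + \frac{\frac{1}{2} \left(-2\right)}{4}\right) = - 1298 \left(\frac{5}{4} + \frac{1}{4} \left(-1\right)\right) = - 1298 \left(\frac{5}{4} - \frac{1}{4}\right) = \left(-1298\right) 1 = -1298$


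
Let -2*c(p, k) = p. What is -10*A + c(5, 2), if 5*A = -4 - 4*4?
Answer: 75/2 ≈ 37.500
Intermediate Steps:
c(p, k) = -p/2
A = -4 (A = (-4 - 4*4)/5 = (-4 - 16)/5 = (1/5)*(-20) = -4)
-10*A + c(5, 2) = -10*(-4) - 1/2*5 = 40 - 5/2 = 75/2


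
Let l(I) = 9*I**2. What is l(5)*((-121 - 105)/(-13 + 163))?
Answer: -339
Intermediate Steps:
l(5)*((-121 - 105)/(-13 + 163)) = (9*5**2)*((-121 - 105)/(-13 + 163)) = (9*25)*(-226/150) = 225*(-226*1/150) = 225*(-113/75) = -339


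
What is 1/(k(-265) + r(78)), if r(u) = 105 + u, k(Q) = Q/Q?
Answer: 1/184 ≈ 0.0054348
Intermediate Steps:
k(Q) = 1
1/(k(-265) + r(78)) = 1/(1 + (105 + 78)) = 1/(1 + 183) = 1/184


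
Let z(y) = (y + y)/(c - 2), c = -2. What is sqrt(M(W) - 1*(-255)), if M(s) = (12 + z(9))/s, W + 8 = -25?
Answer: sqrt(123310)/22 ≈ 15.962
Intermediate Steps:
z(y) = -y/2 (z(y) = (y + y)/(-2 - 2) = (2*y)/(-4) = (2*y)*(-1/4) = -y/2)
W = -33 (W = -8 - 25 = -33)
M(s) = 15/(2*s) (M(s) = (12 - 1/2*9)/s = (12 - 9/2)/s = 15/(2*s))
sqrt(M(W) - 1*(-255)) = sqrt((15/2)/(-33) - 1*(-255)) = sqrt((15/2)*(-1/33) + 255) = sqrt(-5/22 + 255) = sqrt(5605/22) = sqrt(123310)/22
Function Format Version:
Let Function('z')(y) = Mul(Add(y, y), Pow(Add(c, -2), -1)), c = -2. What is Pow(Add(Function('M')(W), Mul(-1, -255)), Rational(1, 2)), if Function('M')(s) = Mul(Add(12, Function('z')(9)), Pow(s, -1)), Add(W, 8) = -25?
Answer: Mul(Rational(1, 22), Pow(123310, Rational(1, 2))) ≈ 15.962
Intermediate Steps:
Function('z')(y) = Mul(Rational(-1, 2), y) (Function('z')(y) = Mul(Add(y, y), Pow(Add(-2, -2), -1)) = Mul(Mul(2, y), Pow(-4, -1)) = Mul(Mul(2, y), Rational(-1, 4)) = Mul(Rational(-1, 2), y))
W = -33 (W = Add(-8, -25) = -33)
Function('M')(s) = Mul(Rational(15, 2), Pow(s, -1)) (Function('M')(s) = Mul(Add(12, Mul(Rational(-1, 2), 9)), Pow(s, -1)) = Mul(Add(12, Rational(-9, 2)), Pow(s, -1)) = Mul(Rational(15, 2), Pow(s, -1)))
Pow(Add(Function('M')(W), Mul(-1, -255)), Rational(1, 2)) = Pow(Add(Mul(Rational(15, 2), Pow(-33, -1)), Mul(-1, -255)), Rational(1, 2)) = Pow(Add(Mul(Rational(15, 2), Rational(-1, 33)), 255), Rational(1, 2)) = Pow(Add(Rational(-5, 22), 255), Rational(1, 2)) = Pow(Rational(5605, 22), Rational(1, 2)) = Mul(Rational(1, 22), Pow(123310, Rational(1, 2)))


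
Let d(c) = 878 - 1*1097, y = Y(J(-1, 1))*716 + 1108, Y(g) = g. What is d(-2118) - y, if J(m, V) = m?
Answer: -611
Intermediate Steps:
y = 392 (y = -1*716 + 1108 = -716 + 1108 = 392)
d(c) = -219 (d(c) = 878 - 1097 = -219)
d(-2118) - y = -219 - 1*392 = -219 - 392 = -611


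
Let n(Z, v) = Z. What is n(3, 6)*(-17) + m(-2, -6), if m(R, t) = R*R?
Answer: -47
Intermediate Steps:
m(R, t) = R²
n(3, 6)*(-17) + m(-2, -6) = 3*(-17) + (-2)² = -51 + 4 = -47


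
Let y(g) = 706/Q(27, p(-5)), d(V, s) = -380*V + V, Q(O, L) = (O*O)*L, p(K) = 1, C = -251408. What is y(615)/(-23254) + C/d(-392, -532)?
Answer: -38053705703/22487048199 ≈ -1.6922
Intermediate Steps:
Q(O, L) = L*O**2 (Q(O, L) = O**2*L = L*O**2)
d(V, s) = -379*V
y(g) = 706/729 (y(g) = 706/((1*27**2)) = 706/((1*729)) = 706/729)
y(615)/(-23254) + C/d(-392, -532) = (706/729)/(-23254) - 251408/((-379*(-392))) = (706/729)*(-1/23254) - 251408/148568 = -353/8476083 - 251408*1/148568 = -353/8476083 - 31426/18571 = -38053705703/22487048199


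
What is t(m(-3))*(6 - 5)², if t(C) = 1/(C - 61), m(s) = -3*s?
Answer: -1/52 ≈ -0.019231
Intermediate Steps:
t(C) = 1/(-61 + C)
t(m(-3))*(6 - 5)² = (6 - 5)²/(-61 - 3*(-3)) = 1²/(-61 + 9) = 1/(-52) = -1/52*1 = -1/52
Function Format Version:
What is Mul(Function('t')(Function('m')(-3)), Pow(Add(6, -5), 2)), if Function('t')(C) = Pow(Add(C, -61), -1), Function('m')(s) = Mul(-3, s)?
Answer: Rational(-1, 52) ≈ -0.019231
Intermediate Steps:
Function('t')(C) = Pow(Add(-61, C), -1)
Mul(Function('t')(Function('m')(-3)), Pow(Add(6, -5), 2)) = Mul(Pow(Add(-61, Mul(-3, -3)), -1), Pow(Add(6, -5), 2)) = Mul(Pow(Add(-61, 9), -1), Pow(1, 2)) = Mul(Pow(-52, -1), 1) = Mul(Rational(-1, 52), 1) = Rational(-1, 52)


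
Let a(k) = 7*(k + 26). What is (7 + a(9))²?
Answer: 63504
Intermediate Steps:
a(k) = 182 + 7*k (a(k) = 7*(26 + k) = 182 + 7*k)
(7 + a(9))² = (7 + (182 + 7*9))² = (7 + (182 + 63))² = (7 + 245)² = 252² = 63504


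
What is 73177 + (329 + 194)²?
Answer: 346706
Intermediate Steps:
73177 + (329 + 194)² = 73177 + 523² = 73177 + 273529 = 346706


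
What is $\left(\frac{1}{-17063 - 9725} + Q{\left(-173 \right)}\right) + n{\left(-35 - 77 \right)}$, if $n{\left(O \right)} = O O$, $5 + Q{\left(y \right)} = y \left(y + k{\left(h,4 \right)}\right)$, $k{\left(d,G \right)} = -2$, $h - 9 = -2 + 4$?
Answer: $\frac{1146901431}{26788} \approx 42814.0$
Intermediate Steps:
$h = 11$ ($h = 9 + \left(-2 + 4\right) = 9 + 2 = 11$)
$Q{\left(y \right)} = -5 + y \left(-2 + y\right)$ ($Q{\left(y \right)} = -5 + y \left(y - 2\right) = -5 + y \left(-2 + y\right)$)
$n{\left(O \right)} = O^{2}$
$\left(\frac{1}{-17063 - 9725} + Q{\left(-173 \right)}\right) + n{\left(-35 - 77 \right)} = \left(\frac{1}{-17063 - 9725} - \left(-341 - 29929\right)\right) + \left(-35 - 77\right)^{2} = \left(\frac{1}{-26788} + \left(-5 + 29929 + 346\right)\right) + \left(-35 - 77\right)^{2} = \left(- \frac{1}{26788} + 30270\right) + \left(-112\right)^{2} = \frac{810872759}{26788} + 12544 = \frac{1146901431}{26788}$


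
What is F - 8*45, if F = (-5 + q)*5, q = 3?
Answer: -370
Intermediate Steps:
F = -10 (F = (-5 + 3)*5 = -2*5 = -10)
F - 8*45 = -10 - 8*45 = -10 - 360 = -370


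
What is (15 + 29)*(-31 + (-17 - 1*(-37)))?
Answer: -484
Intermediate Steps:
(15 + 29)*(-31 + (-17 - 1*(-37))) = 44*(-31 + (-17 + 37)) = 44*(-31 + 20) = 44*(-11) = -484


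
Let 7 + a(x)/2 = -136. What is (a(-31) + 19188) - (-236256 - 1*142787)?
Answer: 397945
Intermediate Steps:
a(x) = -286 (a(x) = -14 + 2*(-136) = -14 - 272 = -286)
(a(-31) + 19188) - (-236256 - 1*142787) = (-286 + 19188) - (-236256 - 1*142787) = 18902 - (-236256 - 142787) = 18902 - 1*(-379043) = 18902 + 379043 = 397945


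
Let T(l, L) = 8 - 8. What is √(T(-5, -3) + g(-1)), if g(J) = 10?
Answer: √10 ≈ 3.1623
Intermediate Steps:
T(l, L) = 0
√(T(-5, -3) + g(-1)) = √(0 + 10) = √10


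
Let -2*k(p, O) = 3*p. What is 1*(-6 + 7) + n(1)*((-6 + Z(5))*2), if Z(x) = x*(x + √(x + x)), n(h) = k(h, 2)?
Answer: -56 - 15*√10 ≈ -103.43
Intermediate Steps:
k(p, O) = -3*p/2
n(h) = -3*h/2
Z(x) = x*(x + √2*√x) (Z(x) = x*(x + √(2*x)) = x*(x + √2*√x))
1*(-6 + 7) + n(1)*((-6 + Z(5))*2) = 1*(-6 + 7) + (-3/2*1)*((-6 + (5² + √2*5^(3/2)))*2) = 1*1 - 3*(-6 + (25 + √2*(5*√5)))*2/2 = 1 - 3*(-6 + (25 + 5*√10))*2/2 = 1 - 3*(19 + 5*√10)*2/2 = 1 - 3*(38 + 10*√10)/2 = 1 + (-57 - 15*√10) = -56 - 15*√10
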